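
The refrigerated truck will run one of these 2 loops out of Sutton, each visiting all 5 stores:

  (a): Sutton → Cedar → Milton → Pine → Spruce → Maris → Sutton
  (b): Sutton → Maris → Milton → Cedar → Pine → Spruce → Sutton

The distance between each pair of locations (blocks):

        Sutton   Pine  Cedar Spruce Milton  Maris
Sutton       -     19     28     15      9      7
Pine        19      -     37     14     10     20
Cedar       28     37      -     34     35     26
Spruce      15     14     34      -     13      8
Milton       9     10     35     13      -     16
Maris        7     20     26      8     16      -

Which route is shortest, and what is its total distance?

(a): 28 + 35 + 10 + 14 + 8 + 7 = 102
(b): 7 + 16 + 35 + 37 + 14 + 15 = 124

Shortest is (a), total 102 blocks.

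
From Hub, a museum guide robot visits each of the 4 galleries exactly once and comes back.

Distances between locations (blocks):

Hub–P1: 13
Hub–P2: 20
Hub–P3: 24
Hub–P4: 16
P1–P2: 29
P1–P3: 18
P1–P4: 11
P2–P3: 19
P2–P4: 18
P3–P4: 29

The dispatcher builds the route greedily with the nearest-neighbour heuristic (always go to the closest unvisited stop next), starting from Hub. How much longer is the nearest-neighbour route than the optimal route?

1 blocks longer than the optimal tour.

From Hub: P1=13, P4=16, P2=20, P3=24 → choose P1 (13).
From P1: P4=11, P3=18, P2=29 → choose P4 (11).
From P4: P2=18, P3=29 → choose P2 (18).
From P2: P3=19 → choose P3 (19).
NN route Hub → P1 → P4 → P2 → P3 → Hub costs 85.
Optimal: Hub → P1 → P3 → P2 → P4 → Hub costs 84 (by enumerating all 12 distinct tours).
Excess = 85 − 84 = 1.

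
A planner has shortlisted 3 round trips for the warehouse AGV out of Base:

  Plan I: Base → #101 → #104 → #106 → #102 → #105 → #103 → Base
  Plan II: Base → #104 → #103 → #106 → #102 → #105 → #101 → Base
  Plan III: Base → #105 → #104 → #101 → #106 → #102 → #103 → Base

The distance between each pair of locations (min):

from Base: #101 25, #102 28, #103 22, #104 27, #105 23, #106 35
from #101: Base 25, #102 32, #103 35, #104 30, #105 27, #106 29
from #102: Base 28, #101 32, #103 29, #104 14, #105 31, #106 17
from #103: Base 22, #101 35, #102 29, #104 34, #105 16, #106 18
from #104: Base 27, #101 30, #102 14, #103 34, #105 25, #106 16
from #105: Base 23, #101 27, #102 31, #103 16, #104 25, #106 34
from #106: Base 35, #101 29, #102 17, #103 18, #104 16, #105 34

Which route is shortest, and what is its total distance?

Plan I: 25 + 30 + 16 + 17 + 31 + 16 + 22 = 157
Plan II: 27 + 34 + 18 + 17 + 31 + 27 + 25 = 179
Plan III: 23 + 25 + 30 + 29 + 17 + 29 + 22 = 175

157 min — Plan I is the shortest.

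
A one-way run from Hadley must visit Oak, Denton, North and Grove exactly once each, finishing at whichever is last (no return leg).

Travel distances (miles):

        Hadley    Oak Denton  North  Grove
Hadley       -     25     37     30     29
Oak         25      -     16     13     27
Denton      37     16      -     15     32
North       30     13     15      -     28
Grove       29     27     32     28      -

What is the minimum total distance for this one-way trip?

Shortest open route: 84 miles.

There are 4! = 24 possible orderings.
Hadley - Oak - Denton - North - Grove: 25+16+15+28 = 84
Hadley - Oak - Denton - Grove - North: 25+16+32+28 = 101
Hadley - Oak - North - Denton - Grove: 25+13+15+32 = 85
Hadley - Oak - North - Grove - Denton: 25+13+28+32 = 98
Hadley - Oak - Grove - Denton - North: 25+27+32+15 = 99
Hadley - Oak - Grove - North - Denton: 25+27+28+15 = 95
Hadley - Denton - Oak - North - Grove: 37+16+13+28 = 94
Hadley - Denton - Oak - Grove - North: 37+16+27+28 = 108
Hadley - Denton - North - Oak - Grove: 37+15+13+27 = 92
Hadley - Denton - North - Grove - Oak: 37+15+28+27 = 107
Hadley - Denton - Grove - Oak - North: 37+32+27+13 = 109
Hadley - Denton - Grove - North - Oak: 37+32+28+13 = 110
Hadley - North - Oak - Denton - Grove: 30+13+16+32 = 91
Hadley - North - Oak - Grove - Denton: 30+13+27+32 = 102
… (10 more)
The minimum is 84.
One shortest path: Hadley → Oak → Denton → North → Grove.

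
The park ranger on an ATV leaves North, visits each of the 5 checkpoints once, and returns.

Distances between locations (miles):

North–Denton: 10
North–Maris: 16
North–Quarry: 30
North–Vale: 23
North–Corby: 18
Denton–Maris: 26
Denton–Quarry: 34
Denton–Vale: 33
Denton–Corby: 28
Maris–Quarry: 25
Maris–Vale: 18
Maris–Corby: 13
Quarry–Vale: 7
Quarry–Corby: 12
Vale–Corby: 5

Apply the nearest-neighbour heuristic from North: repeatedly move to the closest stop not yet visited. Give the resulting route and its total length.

91 miles along North → Denton → Maris → Corby → Vale → Quarry → North.

North → [Denton:10 / Maris:16 / Corby:18 / Vale:23 / Quarry:30] → Denton (10)
Denton → [Maris:26 / Corby:28 / Vale:33 / Quarry:34] → Maris (26)
Maris → [Corby:13 / Vale:18 / Quarry:25] → Corby (13)
Corby → [Vale:5 / Quarry:12] → Vale (5)
Vale → [Quarry:7] → Quarry (7)
Return Quarry→North: 30.
Total = 10 + 26 + 13 + 5 + 7 + 30 = 91.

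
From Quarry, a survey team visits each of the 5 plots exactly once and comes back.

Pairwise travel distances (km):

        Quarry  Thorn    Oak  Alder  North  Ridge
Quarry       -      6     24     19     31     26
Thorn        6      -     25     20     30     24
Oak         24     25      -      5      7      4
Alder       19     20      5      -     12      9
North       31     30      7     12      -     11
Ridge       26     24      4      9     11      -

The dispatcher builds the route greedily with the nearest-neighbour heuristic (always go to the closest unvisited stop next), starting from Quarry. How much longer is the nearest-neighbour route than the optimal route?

Quarry: Thorn=6, Alder=19, Oak=24, Ridge=26, North=31 ⇒ Thorn
Thorn: Alder=20, Ridge=24, Oak=25, North=30 ⇒ Alder
Alder: Oak=5, Ridge=9, North=12 ⇒ Oak
Oak: Ridge=4, North=7 ⇒ Ridge
Ridge: North=11 ⇒ North
NN route Quarry → Thorn → Alder → Oak → Ridge → North → Quarry costs 77.
Optimal: Quarry → Thorn → Ridge → Oak → North → Alder → Quarry costs 72 (by enumerating all 60 distinct tours).
Excess = 77 − 72 = 5.

Excess over optimum: 5 km.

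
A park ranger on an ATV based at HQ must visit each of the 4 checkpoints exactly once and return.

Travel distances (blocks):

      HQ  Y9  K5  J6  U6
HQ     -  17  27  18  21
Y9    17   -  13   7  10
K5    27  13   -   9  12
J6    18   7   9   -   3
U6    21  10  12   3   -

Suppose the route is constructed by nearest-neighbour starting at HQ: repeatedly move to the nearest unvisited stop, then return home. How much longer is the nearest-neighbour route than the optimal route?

From HQ: Y9=17, J6=18, U6=21, K5=27 → choose Y9 (17).
From Y9: J6=7, U6=10, K5=13 → choose J6 (7).
From J6: U6=3, K5=9 → choose U6 (3).
From U6: K5=12 → choose K5 (12).
NN route HQ → Y9 → J6 → U6 → K5 → HQ costs 66.
Optimal: HQ → Y9 → K5 → J6 → U6 → HQ costs 63 (by enumerating all 12 distinct tours).
Excess = 66 − 63 = 3.

3 blocks longer than the optimal tour.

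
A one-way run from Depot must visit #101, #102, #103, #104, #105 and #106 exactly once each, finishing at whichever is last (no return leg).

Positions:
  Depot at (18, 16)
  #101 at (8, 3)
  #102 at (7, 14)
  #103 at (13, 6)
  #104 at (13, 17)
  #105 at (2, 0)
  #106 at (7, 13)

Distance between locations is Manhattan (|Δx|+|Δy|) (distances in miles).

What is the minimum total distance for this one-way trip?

46 miles — the minimum one-way total.

There are 6! = 720 possible orderings.
Depot - #101 - #102 - #103 - #104 - #105 - #106: 23+12+14+11+28+18 = 106
Depot - #101 - #102 - #103 - #104 - #106 - #105: 23+12+14+11+10+18 = 88
Depot - #101 - #102 - #103 - #105 - #104 - #106: 23+12+14+17+28+10 = 104
Depot - #101 - #102 - #103 - #105 - #106 - #104: 23+12+14+17+18+10 = 94
Depot - #101 - #102 - #103 - #106 - #104 - #105: 23+12+14+13+10+28 = 100
Depot - #101 - #102 - #103 - #106 - #105 - #104: 23+12+14+13+18+28 = 108
Depot - #101 - #102 - #104 - #103 - #105 - #106: 23+12+9+11+17+18 = 90
Depot - #101 - #102 - #104 - #103 - #106 - #105: 23+12+9+11+13+18 = 86
… (712 more)
Depot - #104 - #102 - #106 - #103 - #101 - #105: 6+9+1+13+8+9 = 46  ← best
The minimum is 46.
One shortest path: Depot → #104 → #102 → #106 → #103 → #101 → #105.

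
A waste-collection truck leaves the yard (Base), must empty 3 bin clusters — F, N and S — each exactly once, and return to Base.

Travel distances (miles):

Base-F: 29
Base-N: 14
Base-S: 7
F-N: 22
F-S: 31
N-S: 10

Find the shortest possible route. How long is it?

Base-F-N-S-Base: 29+22+10+7 = 68
Base-F-S-N-Base: 29+31+10+14 = 84
Base-N-F-S-Base: 14+22+31+7 = 74
The minimum is 68.
One optimal route: Base → F → N → S → Base (or its reverse).

Minimum total distance: 68 miles.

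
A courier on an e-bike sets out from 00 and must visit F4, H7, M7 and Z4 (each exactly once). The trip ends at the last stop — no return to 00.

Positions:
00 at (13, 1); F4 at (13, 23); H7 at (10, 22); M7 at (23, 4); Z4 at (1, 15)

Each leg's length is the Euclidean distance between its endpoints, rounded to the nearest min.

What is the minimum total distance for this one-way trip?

Minimum one-way distance = 45 min.

There are 4! = 24 possible orderings.
00 → F4 → H7 → M7 → Z4: 22+3+22+25 = 72
00 → F4 → H7 → Z4 → M7: 22+3+11+25 = 61
00 → F4 → M7 → H7 → Z4: 22+21+22+11 = 76
00 → F4 → M7 → Z4 → H7: 22+21+25+11 = 79
00 → F4 → Z4 → H7 → M7: 22+14+11+22 = 69
00 → F4 → Z4 → M7 → H7: 22+14+25+22 = 83
00 → H7 → F4 → M7 → Z4: 21+3+21+25 = 70
00 → H7 → F4 → Z4 → M7: 21+3+14+25 = 63
00 → H7 → M7 → F4 → Z4: 21+22+21+14 = 78
00 → H7 → M7 → Z4 → F4: 21+22+25+14 = 82
00 → H7 → Z4 → F4 → M7: 21+11+14+21 = 67
00 → H7 → Z4 → M7 → F4: 21+11+25+21 = 78
00 → M7 → F4 → H7 → Z4: 10+21+3+11 = 45
00 → M7 → F4 → Z4 → H7: 10+21+14+11 = 56
… (10 more)
The minimum is 45.
One shortest path: 00 → M7 → F4 → H7 → Z4.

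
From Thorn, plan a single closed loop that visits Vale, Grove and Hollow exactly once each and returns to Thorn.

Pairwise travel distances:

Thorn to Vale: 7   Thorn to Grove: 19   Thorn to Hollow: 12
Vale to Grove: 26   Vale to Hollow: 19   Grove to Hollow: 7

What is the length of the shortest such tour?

Thorn-Vale-Grove-Hollow-Thorn: 7+26+7+12 = 52
Thorn-Vale-Hollow-Grove-Thorn: 7+19+7+19 = 52
Thorn-Grove-Vale-Hollow-Thorn: 19+26+19+12 = 76
The minimum is 52.
One optimal route: Thorn → Vale → Grove → Hollow → Thorn (or its reverse).

Minimum total distance: 52.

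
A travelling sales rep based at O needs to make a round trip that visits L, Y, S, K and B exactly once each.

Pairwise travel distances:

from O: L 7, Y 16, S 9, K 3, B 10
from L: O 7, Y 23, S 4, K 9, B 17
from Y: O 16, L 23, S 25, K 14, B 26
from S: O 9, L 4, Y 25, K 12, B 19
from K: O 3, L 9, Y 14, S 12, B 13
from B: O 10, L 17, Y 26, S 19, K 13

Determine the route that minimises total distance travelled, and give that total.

With 5 stops there are 5!/2 = 60 distinct round trips (a route and its reverse cost the same).
O→L→Y→S→K→B→O: 7+23+25+12+13+10 = 90
O→L→Y→S→B→K→O: 7+23+25+19+13+3 = 90
O→L→Y→K→S→B→O: 7+23+14+12+19+10 = 85
O→L→Y→K→B→S→O: 7+23+14+13+19+9 = 85
O→L→Y→B→S→K→O: 7+23+26+19+12+3 = 90
O→L→Y→B→K→S→O: 7+23+26+13+12+9 = 90
O→L→S→Y→K→B→O: 7+4+25+14+13+10 = 73
O→L→S→Y→B→K→O: 7+4+25+26+13+3 = 78
O→L→S→K→Y→B→O: 7+4+12+14+26+10 = 73
O→L→S→K→B→Y→O: 7+4+12+13+26+16 = 78
O→L→S→B→Y→K→O: 7+4+19+26+14+3 = 73
O→L→S→B→K→Y→O: 7+4+19+13+14+16 = 73
O→L→K→Y→S→B→O: 7+9+14+25+19+10 = 84
O→L→K→Y→B→S→O: 7+9+14+26+19+9 = 84
… (46 more)
O→Y→K→L→S→B→O: 16+14+9+4+19+10 = 72  ← best
The minimum is 72.
One optimal route: O → Y → K → L → S → B → O (or its reverse).

Shortest round trip = 72.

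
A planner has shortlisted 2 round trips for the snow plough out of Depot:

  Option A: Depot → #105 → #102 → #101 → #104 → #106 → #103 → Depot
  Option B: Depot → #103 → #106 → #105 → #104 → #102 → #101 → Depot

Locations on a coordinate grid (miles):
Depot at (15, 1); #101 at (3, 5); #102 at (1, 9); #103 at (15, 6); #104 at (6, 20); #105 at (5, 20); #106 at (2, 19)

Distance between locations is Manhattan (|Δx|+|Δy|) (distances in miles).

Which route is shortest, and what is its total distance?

Shortest is Option B, total 74 miles.

Option A: 29 + 15 + 6 + 18 + 5 + 26 + 5 = 104
Option B: 5 + 26 + 4 + 1 + 16 + 6 + 16 = 74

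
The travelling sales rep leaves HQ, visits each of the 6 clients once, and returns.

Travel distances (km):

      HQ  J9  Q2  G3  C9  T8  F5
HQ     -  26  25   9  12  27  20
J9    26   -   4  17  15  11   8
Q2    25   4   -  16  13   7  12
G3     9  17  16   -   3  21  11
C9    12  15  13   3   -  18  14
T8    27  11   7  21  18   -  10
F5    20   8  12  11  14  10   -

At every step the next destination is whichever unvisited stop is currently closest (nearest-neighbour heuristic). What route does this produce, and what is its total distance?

From HQ: distances to unvisited — G3=9, C9=12, F5=20, Q2=25, J9=26, T8=27. Nearest is G3 (9).
From G3: distances to unvisited — C9=3, F5=11, Q2=16, J9=17, T8=21. Nearest is C9 (3).
From C9: distances to unvisited — Q2=13, F5=14, J9=15, T8=18. Nearest is Q2 (13).
From Q2: distances to unvisited — J9=4, T8=7, F5=12. Nearest is J9 (4).
From J9: distances to unvisited — F5=8, T8=11. Nearest is F5 (8).
From F5: distances to unvisited — T8=10. Nearest is T8 (10).
Return T8→HQ: 27.
Total = 9 + 3 + 13 + 4 + 8 + 10 + 27 = 74.

Nearest-neighbour total = 74 km; route HQ → G3 → C9 → Q2 → J9 → F5 → T8 → HQ.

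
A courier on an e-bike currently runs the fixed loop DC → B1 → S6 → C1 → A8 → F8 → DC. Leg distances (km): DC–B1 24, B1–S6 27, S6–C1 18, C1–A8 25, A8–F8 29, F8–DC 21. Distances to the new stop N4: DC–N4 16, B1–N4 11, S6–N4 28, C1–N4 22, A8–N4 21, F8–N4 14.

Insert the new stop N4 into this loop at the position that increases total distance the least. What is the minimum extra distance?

Insertion cost between consecutive stops i–j is d(i,N4) + d(N4,j) − d(i,j):
  between DC and B1: 16 + 11 − 24 = 3
  between B1 and S6: 11 + 28 − 27 = 12
  between S6 and C1: 28 + 22 − 18 = 32
  between C1 and A8: 22 + 21 − 25 = 18
  between A8 and F8: 21 + 14 − 29 = 6
  between F8 and DC: 14 + 16 − 21 = 9
Cheapest insertion is between DC and B1, adding 3.
New total = 144 + 3 = 147.

Minimum extra distance: 3 km, inserting N4 between DC and B1.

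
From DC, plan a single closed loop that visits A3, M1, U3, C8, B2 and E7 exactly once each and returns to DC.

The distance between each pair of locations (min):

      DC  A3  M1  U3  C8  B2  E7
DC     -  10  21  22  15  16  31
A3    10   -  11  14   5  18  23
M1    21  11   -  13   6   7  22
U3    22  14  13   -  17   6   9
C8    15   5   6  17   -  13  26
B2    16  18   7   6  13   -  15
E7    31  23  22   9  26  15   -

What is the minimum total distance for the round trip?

DC → A3 → M1 → U3 → C8 → B2 → E7 → DC: 10+11+13+17+13+15+31 = 110
DC → A3 → M1 → U3 → C8 → E7 → B2 → DC: 10+11+13+17+26+15+16 = 108
DC → A3 → M1 → U3 → B2 → C8 → E7 → DC: 10+11+13+6+13+26+31 = 110
DC → A3 → M1 → U3 → B2 → E7 → C8 → DC: 10+11+13+6+15+26+15 = 96
DC → A3 → M1 → U3 → E7 → C8 → B2 → DC: 10+11+13+9+26+13+16 = 98
DC → A3 → M1 → U3 → E7 → B2 → C8 → DC: 10+11+13+9+15+13+15 = 86
DC → A3 → M1 → C8 → U3 → B2 → E7 → DC: 10+11+6+17+6+15+31 = 96
DC → A3 → M1 → C8 → U3 → E7 → B2 → DC: 10+11+6+17+9+15+16 = 84
… (352 more)
DC → A3 → C8 → M1 → U3 → E7 → B2 → DC: 10+5+6+13+9+15+16 = 74  ← best
The minimum is 74.
One optimal route: DC → A3 → C8 → M1 → U3 → E7 → B2 → DC (or its reverse).

Shortest round trip = 74 min.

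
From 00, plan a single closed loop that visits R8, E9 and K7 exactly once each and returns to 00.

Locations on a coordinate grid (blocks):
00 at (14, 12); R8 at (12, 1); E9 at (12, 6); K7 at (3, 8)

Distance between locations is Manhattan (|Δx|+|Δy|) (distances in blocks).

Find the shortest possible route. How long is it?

There are 3 distinct closed tours to check (reversals are equivalent).
00 → R8 → E9 → K7 → 00: 13+5+11+15 = 44
00 → R8 → K7 → E9 → 00: 13+16+11+8 = 48
00 → E9 → R8 → K7 → 00: 8+5+16+15 = 44
The minimum is 44.
One optimal route: 00 → R8 → E9 → K7 → 00 (or its reverse).

Shortest round trip = 44 blocks.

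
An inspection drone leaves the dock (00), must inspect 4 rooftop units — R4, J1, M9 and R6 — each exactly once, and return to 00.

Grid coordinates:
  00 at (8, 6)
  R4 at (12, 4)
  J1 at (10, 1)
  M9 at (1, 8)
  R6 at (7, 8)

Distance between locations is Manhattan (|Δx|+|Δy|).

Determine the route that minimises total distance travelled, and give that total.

36 — the shortest possible round trip.

There are 12 distinct closed tours to check (reversals are equivalent).
00 → R4 → J1 → M9 → R6 → 00: 6+5+16+6+3 = 36
00 → R4 → J1 → R6 → M9 → 00: 6+5+10+6+9 = 36
00 → R4 → M9 → J1 → R6 → 00: 6+15+16+10+3 = 50
00 → R4 → M9 → R6 → J1 → 00: 6+15+6+10+7 = 44
00 → R4 → R6 → J1 → M9 → 00: 6+9+10+16+9 = 50
00 → R4 → R6 → M9 → J1 → 00: 6+9+6+16+7 = 44
00 → J1 → R4 → M9 → R6 → 00: 7+5+15+6+3 = 36
00 → J1 → R4 → R6 → M9 → 00: 7+5+9+6+9 = 36
00 → J1 → M9 → R4 → R6 → 00: 7+16+15+9+3 = 50
00 → J1 → R6 → R4 → M9 → 00: 7+10+9+15+9 = 50
00 → M9 → R4 → J1 → R6 → 00: 9+15+5+10+3 = 42
00 → M9 → J1 → R4 → R6 → 00: 9+16+5+9+3 = 42
The minimum is 36.
One optimal route: 00 → R4 → J1 → M9 → R6 → 00 (or its reverse).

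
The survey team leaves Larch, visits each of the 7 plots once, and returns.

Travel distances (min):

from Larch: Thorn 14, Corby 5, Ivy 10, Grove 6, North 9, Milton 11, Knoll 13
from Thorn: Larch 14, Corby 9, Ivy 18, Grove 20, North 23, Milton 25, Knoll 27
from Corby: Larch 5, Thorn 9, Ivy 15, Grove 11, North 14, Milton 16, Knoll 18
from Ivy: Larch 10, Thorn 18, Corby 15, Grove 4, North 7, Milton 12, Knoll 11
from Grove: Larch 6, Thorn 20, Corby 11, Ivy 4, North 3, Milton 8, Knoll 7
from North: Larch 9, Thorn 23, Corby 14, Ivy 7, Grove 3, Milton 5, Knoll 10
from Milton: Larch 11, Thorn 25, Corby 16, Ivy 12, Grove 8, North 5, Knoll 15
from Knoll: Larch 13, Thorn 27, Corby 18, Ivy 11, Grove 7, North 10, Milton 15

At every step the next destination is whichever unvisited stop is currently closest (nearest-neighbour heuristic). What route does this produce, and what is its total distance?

At Larch the remaining stops are Corby 5, Grove 6, North 9, Ivy 10, Milton 11, Knoll 13, Thorn 14; go to Corby.
At Corby the remaining stops are Thorn 9, Grove 11, North 14, Ivy 15, Milton 16, Knoll 18; go to Thorn.
At Thorn the remaining stops are Ivy 18, Grove 20, North 23, Milton 25, Knoll 27; go to Ivy.
At Ivy the remaining stops are Grove 4, North 7, Knoll 11, Milton 12; go to Grove.
At Grove the remaining stops are North 3, Knoll 7, Milton 8; go to North.
At North the remaining stops are Milton 5, Knoll 10; go to Milton.
At Milton the remaining stops are Knoll 15; go to Knoll.
Return Knoll→Larch: 13.
Total = 5 + 9 + 18 + 4 + 3 + 5 + 15 + 13 = 72.

Nearest-neighbour total = 72 min; route Larch → Corby → Thorn → Ivy → Grove → North → Milton → Knoll → Larch.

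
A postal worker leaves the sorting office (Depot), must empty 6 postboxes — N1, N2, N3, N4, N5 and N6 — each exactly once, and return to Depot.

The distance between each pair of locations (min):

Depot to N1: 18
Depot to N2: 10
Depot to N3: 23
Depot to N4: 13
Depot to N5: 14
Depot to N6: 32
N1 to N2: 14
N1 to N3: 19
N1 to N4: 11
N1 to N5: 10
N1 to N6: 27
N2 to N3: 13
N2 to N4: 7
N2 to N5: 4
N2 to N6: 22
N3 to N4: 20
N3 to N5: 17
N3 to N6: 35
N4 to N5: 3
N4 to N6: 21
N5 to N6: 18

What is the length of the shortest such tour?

Depot→N1→N2→N3→N4→N5→N6→Depot: 18+14+13+20+3+18+32 = 118
Depot→N1→N2→N3→N4→N6→N5→Depot: 18+14+13+20+21+18+14 = 118
Depot→N1→N2→N3→N5→N4→N6→Depot: 18+14+13+17+3+21+32 = 118
Depot→N1→N2→N3→N5→N6→N4→Depot: 18+14+13+17+18+21+13 = 114
Depot→N1→N2→N3→N6→N4→N5→Depot: 18+14+13+35+21+3+14 = 118
Depot→N1→N2→N3→N6→N5→N4→Depot: 18+14+13+35+18+3+13 = 114
Depot→N1→N2→N4→N3→N5→N6→Depot: 18+14+7+20+17+18+32 = 126
Depot→N1→N2→N4→N3→N6→N5→Depot: 18+14+7+20+35+18+14 = 126
… (352 more)
Depot→N2→N3→N1→N6→N5→N4→Depot: 10+13+19+27+18+3+13 = 103  ← best
The minimum is 103.
One optimal route: Depot → N2 → N3 → N1 → N6 → N5 → N4 → Depot (or its reverse).

Minimum total distance: 103 min.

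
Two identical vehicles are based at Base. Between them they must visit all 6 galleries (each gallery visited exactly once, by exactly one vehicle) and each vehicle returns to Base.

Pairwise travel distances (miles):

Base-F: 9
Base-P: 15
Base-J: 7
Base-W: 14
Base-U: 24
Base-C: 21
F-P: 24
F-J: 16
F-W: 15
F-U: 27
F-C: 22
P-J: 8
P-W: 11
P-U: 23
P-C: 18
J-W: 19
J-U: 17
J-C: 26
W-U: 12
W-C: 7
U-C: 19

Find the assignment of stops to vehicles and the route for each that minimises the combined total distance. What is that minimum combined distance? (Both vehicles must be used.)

Check every non-empty split of the stops between the two vehicles; for each half take its own optimal tour:
  {F} + {P, J, W, U, C}: 18 + 76 = 94
  {P} + {F, J, W, U, C}: 30 + 74 = 104
  {F, P} + {J, W, U, C}: 48 + 64 = 112
  {J} + {F, P, W, U, C}: 14 + 88 = 102
  {F, J} + {P, W, U, C}: 32 + 76 = 108
  {P, J} + {F, W, U, C}: 30 + 74 = 104
  … (31 splits in total)
Best: vehicle 1 Base → F → Base = 18; vehicle 2 Base → P → W → C → U → J → Base = 76; combined 94.

Minimum combined distance: 94 miles.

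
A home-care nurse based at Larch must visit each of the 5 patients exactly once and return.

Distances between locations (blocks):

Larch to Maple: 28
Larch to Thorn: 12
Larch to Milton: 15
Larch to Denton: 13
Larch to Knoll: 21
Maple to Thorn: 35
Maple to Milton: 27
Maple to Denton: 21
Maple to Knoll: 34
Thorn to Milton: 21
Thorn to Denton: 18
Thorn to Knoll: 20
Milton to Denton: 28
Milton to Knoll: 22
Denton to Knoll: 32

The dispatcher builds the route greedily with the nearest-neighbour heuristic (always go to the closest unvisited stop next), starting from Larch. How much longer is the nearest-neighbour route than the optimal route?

The nearest-neighbour route is 6 blocks longer than optimal.

Larch: Thorn=12, Denton=13, Milton=15, Knoll=21, Maple=28 ⇒ Thorn
Thorn: Denton=18, Knoll=20, Milton=21, Maple=35 ⇒ Denton
Denton: Maple=21, Milton=28, Knoll=32 ⇒ Maple
Maple: Milton=27, Knoll=34 ⇒ Milton
Milton: Knoll=22 ⇒ Knoll
NN route Larch → Thorn → Denton → Maple → Milton → Knoll → Larch costs 121.
Optimal: Larch → Thorn → Knoll → Milton → Maple → Denton → Larch costs 115 (by enumerating all 60 distinct tours).
Excess = 121 − 115 = 6.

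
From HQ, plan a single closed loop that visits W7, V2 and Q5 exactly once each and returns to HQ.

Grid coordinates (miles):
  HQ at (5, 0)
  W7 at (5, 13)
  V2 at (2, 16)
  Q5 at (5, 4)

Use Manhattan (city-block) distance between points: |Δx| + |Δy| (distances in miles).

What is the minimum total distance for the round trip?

With 3 stops there are 3!/2 = 3 distinct round trips (a route and its reverse cost the same).
HQ - W7 - V2 - Q5 - HQ: 13+6+15+4 = 38
HQ - W7 - Q5 - V2 - HQ: 13+9+15+19 = 56
HQ - V2 - W7 - Q5 - HQ: 19+6+9+4 = 38
The minimum is 38.
One optimal route: HQ → W7 → V2 → Q5 → HQ (or its reverse).

38 miles — the shortest possible round trip.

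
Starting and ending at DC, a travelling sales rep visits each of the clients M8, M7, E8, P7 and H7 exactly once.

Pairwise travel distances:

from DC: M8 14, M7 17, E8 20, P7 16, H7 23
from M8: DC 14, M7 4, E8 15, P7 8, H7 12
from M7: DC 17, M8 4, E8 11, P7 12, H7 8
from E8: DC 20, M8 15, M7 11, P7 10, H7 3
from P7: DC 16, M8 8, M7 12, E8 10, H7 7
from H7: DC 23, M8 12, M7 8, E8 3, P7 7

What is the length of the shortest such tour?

55 — the shortest possible round trip.

DC → M8 → M7 → E8 → P7 → H7 → DC: 14+4+11+10+7+23 = 69
DC → M8 → M7 → E8 → H7 → P7 → DC: 14+4+11+3+7+16 = 55
DC → M8 → M7 → P7 → E8 → H7 → DC: 14+4+12+10+3+23 = 66
DC → M8 → M7 → P7 → H7 → E8 → DC: 14+4+12+7+3+20 = 60
DC → M8 → M7 → H7 → E8 → P7 → DC: 14+4+8+3+10+16 = 55
DC → M8 → M7 → H7 → P7 → E8 → DC: 14+4+8+7+10+20 = 63
DC → M8 → E8 → M7 → P7 → H7 → DC: 14+15+11+12+7+23 = 82
DC → M8 → E8 → M7 → H7 → P7 → DC: 14+15+11+8+7+16 = 71
DC → M8 → E8 → P7 → M7 → H7 → DC: 14+15+10+12+8+23 = 82
DC → M8 → E8 → P7 → H7 → M7 → DC: 14+15+10+7+8+17 = 71
DC → M8 → E8 → H7 → M7 → P7 → DC: 14+15+3+8+12+16 = 68
DC → M8 → E8 → H7 → P7 → M7 → DC: 14+15+3+7+12+17 = 68
DC → M8 → P7 → M7 → E8 → H7 → DC: 14+8+12+11+3+23 = 71
DC → M8 → P7 → M7 → H7 → E8 → DC: 14+8+12+8+3+20 = 65
… (46 more)
The minimum is 55.
One optimal route: DC → M8 → M7 → E8 → H7 → P7 → DC (or its reverse).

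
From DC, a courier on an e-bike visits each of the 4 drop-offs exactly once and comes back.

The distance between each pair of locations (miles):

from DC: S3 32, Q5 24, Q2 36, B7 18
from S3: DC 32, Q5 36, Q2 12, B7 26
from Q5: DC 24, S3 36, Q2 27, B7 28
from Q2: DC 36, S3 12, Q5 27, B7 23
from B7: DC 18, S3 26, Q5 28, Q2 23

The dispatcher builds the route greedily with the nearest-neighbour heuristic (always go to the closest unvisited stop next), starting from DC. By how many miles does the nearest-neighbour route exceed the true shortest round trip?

6 miles longer than the optimal tour.

DC: B7=18, Q5=24, S3=32, Q2=36 ⇒ B7
B7: Q2=23, S3=26, Q5=28 ⇒ Q2
Q2: S3=12, Q5=27 ⇒ S3
S3: Q5=36 ⇒ Q5
NN route DC → B7 → Q2 → S3 → Q5 → DC costs 113.
Optimal: DC → Q5 → Q2 → S3 → B7 → DC costs 107 (by enumerating all 12 distinct tours).
Excess = 113 − 107 = 6.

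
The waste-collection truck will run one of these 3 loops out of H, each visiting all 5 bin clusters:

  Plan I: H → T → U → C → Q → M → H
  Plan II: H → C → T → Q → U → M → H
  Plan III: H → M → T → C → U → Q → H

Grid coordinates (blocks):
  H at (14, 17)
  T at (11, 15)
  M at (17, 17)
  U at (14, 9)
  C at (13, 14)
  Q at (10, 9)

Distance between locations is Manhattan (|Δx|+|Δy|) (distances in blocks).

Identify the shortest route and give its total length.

Plan I: 5 + 9 + 6 + 8 + 15 + 3 = 46
Plan II: 4 + 3 + 7 + 4 + 11 + 3 = 32
Plan III: 3 + 8 + 3 + 6 + 4 + 12 = 36

Shortest is Plan II, total 32 blocks.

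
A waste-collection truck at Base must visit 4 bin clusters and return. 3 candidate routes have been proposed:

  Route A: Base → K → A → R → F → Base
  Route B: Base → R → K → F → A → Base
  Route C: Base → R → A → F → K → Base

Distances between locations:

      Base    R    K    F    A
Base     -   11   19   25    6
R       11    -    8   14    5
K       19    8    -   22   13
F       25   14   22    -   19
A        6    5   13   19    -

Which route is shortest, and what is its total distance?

Shortest is Route B, total 66.

Route A: 19 + 13 + 5 + 14 + 25 = 76
Route B: 11 + 8 + 22 + 19 + 6 = 66
Route C: 11 + 5 + 19 + 22 + 19 = 76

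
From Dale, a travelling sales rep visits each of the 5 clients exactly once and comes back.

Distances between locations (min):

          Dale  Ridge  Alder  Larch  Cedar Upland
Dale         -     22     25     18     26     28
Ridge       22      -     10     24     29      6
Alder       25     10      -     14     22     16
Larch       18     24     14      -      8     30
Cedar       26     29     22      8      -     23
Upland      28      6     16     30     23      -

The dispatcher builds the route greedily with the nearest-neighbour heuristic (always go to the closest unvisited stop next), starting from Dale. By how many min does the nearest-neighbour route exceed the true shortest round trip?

2 min longer than the optimal tour.

From Dale: Larch=18, Ridge=22, Alder=25, Cedar=26, Upland=28 → choose Larch (18).
From Larch: Cedar=8, Alder=14, Ridge=24, Upland=30 → choose Cedar (8).
From Cedar: Alder=22, Upland=23, Ridge=29 → choose Alder (22).
From Alder: Ridge=10, Upland=16 → choose Ridge (10).
From Ridge: Upland=6 → choose Upland (6).
NN route Dale → Larch → Cedar → Alder → Ridge → Upland → Dale costs 92.
Optimal: Dale → Alder → Ridge → Upland → Cedar → Larch → Dale costs 90 (by enumerating all 60 distinct tours).
Excess = 92 − 90 = 2.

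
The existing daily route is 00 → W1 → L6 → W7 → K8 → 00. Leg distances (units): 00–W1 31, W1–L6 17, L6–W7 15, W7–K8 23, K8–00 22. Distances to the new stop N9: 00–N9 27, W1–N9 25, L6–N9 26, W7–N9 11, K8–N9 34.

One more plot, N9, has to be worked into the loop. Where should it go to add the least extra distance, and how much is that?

Adding 21 by placing N9 on the 00–W1 leg.

Insertion cost between consecutive stops i–j is d(i,N9) + d(N9,j) − d(i,j):
  between 00 and W1: 27 + 25 − 31 = 21
  between W1 and L6: 25 + 26 − 17 = 34
  between L6 and W7: 26 + 11 − 15 = 22
  between W7 and K8: 11 + 34 − 23 = 22
  between K8 and 00: 34 + 27 − 22 = 39
Cheapest insertion is between 00 and W1, adding 21.
New total = 108 + 21 = 129.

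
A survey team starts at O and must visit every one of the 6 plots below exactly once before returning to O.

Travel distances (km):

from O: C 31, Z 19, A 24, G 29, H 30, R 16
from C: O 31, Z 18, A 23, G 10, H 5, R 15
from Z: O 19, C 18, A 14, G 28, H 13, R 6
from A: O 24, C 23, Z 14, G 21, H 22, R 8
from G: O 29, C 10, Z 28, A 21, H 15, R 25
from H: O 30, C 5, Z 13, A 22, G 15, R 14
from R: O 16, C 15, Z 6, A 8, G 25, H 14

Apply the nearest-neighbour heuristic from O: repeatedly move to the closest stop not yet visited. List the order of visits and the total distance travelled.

Total distance 95 km via the nearest-neighbour route O → R → Z → H → C → G → A → O.

At O the remaining stops are R 16, Z 19, A 24, G 29, H 30, C 31; go to R.
At R the remaining stops are Z 6, A 8, H 14, C 15, G 25; go to Z.
At Z the remaining stops are H 13, A 14, C 18, G 28; go to H.
At H the remaining stops are C 5, G 15, A 22; go to C.
At C the remaining stops are G 10, A 23; go to G.
At G the remaining stops are A 21; go to A.
Return A→O: 24.
Total = 16 + 6 + 13 + 5 + 10 + 21 + 24 = 95.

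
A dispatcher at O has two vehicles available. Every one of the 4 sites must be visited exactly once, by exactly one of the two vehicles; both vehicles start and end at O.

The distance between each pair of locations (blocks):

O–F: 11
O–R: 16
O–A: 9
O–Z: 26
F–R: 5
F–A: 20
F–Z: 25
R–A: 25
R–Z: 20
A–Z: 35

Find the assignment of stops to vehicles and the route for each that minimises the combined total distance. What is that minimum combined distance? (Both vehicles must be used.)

Check every non-empty split of the stops between the two vehicles; for each half take its own optimal tour:
  {F} + {R, A, Z}: 22 + 80 = 102
  {R} + {F, A, Z}: 32 + 80 = 112
  {F, R} + {A, Z}: 32 + 70 = 102
  {A} + {F, R, Z}: 18 + 62 = 80
  {F, A} + {R, Z}: 40 + 62 = 102
  {R, A} + {F, Z}: 50 + 62 = 112
  … (7 splits in total)
Best: vehicle 1 O → A → O = 18; vehicle 2 O → F → R → Z → O = 62; combined 80.

80 blocks — the smallest possible combined total.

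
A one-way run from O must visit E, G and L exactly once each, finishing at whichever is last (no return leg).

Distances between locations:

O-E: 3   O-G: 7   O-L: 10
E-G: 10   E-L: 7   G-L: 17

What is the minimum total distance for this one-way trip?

There are 3! = 6 possible orderings.
O - E - G - L: 3+10+17 = 30
O - E - L - G: 3+7+17 = 27
O - G - E - L: 7+10+7 = 24
O - G - L - E: 7+17+7 = 31
O - L - E - G: 10+7+10 = 27
O - L - G - E: 10+17+10 = 37
The minimum is 24.
One shortest path: O → G → E → L.

Shortest open route: 24.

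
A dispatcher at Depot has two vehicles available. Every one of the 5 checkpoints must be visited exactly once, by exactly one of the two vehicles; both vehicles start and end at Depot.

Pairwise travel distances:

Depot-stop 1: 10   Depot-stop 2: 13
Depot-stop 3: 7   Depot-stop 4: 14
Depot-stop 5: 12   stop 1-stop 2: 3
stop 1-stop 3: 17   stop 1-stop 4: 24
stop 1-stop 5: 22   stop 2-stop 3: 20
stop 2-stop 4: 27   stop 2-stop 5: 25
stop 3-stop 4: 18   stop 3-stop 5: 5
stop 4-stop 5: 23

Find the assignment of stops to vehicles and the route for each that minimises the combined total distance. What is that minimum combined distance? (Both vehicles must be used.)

Try each way of splitting the stops between the two vehicles (each non-empty) and, for each split, find the best tour for each vehicle:
  {stop 1} + {stop 2, stop 3, stop 4, stop 5}: 20 + 75 = 95
  {stop 2} + {stop 1, stop 3, stop 4, stop 5}: 26 + 69 = 95
  {stop 1, stop 2} + {stop 3, stop 4, stop 5}: 26 + 49 = 75
  {stop 3} + {stop 1, stop 2, stop 4, stop 5}: 14 + 75 = 89
  {stop 1, stop 3} + {stop 2, stop 4, stop 5}: 34 + 75 = 109
  {stop 2, stop 3} + {stop 1, stop 4, stop 5}: 40 + 69 = 109
  … (15 splits in total)
Best: vehicle 1 Depot → stop 1 → stop 2 → Depot = 26; vehicle 2 Depot → stop 3 → stop 5 → stop 4 → Depot = 49; combined 75.

75 — the smallest possible combined total.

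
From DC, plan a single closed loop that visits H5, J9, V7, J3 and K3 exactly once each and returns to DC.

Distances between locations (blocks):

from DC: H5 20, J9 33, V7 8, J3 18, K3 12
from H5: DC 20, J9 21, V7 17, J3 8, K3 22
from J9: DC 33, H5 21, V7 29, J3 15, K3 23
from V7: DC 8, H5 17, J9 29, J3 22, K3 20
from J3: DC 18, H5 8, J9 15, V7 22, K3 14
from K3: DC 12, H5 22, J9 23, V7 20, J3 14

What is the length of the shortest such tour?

83 blocks — the shortest possible round trip.

With 5 stops there are 5!/2 = 60 distinct round trips (a route and its reverse cost the same).
DC→H5→J9→V7→J3→K3→DC: 20+21+29+22+14+12 = 118
DC→H5→J9→V7→K3→J3→DC: 20+21+29+20+14+18 = 122
DC→H5→J9→J3→V7→K3→DC: 20+21+15+22+20+12 = 110
DC→H5→J9→J3→K3→V7→DC: 20+21+15+14+20+8 = 98
DC→H5→J9→K3→V7→J3→DC: 20+21+23+20+22+18 = 124
DC→H5→J9→K3→J3→V7→DC: 20+21+23+14+22+8 = 108
DC→H5→V7→J9→J3→K3→DC: 20+17+29+15+14+12 = 107
DC→H5→V7→J9→K3→J3→DC: 20+17+29+23+14+18 = 121
DC→H5→V7→J3→J9→K3→DC: 20+17+22+15+23+12 = 109
DC→H5→V7→J3→K3→J9→DC: 20+17+22+14+23+33 = 129
DC→H5→V7→K3→J9→J3→DC: 20+17+20+23+15+18 = 113
DC→H5→V7→K3→J3→J9→DC: 20+17+20+14+15+33 = 119
DC→H5→J3→J9→V7→K3→DC: 20+8+15+29+20+12 = 104
DC→H5→J3→J9→K3→V7→DC: 20+8+15+23+20+8 = 94
… (46 more)
DC→V7→H5→J3→J9→K3→DC: 8+17+8+15+23+12 = 83  ← best
The minimum is 83.
One optimal route: DC → V7 → H5 → J3 → J9 → K3 → DC (or its reverse).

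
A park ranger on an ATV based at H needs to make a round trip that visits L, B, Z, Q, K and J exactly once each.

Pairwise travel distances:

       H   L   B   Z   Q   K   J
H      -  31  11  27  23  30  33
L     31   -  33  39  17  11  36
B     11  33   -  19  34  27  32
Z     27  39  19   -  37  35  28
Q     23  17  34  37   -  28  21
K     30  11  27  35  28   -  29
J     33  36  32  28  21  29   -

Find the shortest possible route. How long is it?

Minimum total distance: 137.

There are 360 distinct closed tours to check (reversals are equivalent).
H-L-B-Z-Q-K-J-H: 31+33+19+37+28+29+33 = 210
H-L-B-Z-Q-J-K-H: 31+33+19+37+21+29+30 = 200
H-L-B-Z-K-Q-J-H: 31+33+19+35+28+21+33 = 200
H-L-B-Z-K-J-Q-H: 31+33+19+35+29+21+23 = 191
H-L-B-Z-J-Q-K-H: 31+33+19+28+21+28+30 = 190
H-L-B-Z-J-K-Q-H: 31+33+19+28+29+28+23 = 191
H-L-B-Q-Z-K-J-H: 31+33+34+37+35+29+33 = 232
H-L-B-Q-Z-J-K-H: 31+33+34+37+28+29+30 = 222
… (352 more)
H-B-Z-J-Q-L-K-H: 11+19+28+21+17+11+30 = 137  ← best
The minimum is 137.
One optimal route: H → B → Z → J → Q → L → K → H (or its reverse).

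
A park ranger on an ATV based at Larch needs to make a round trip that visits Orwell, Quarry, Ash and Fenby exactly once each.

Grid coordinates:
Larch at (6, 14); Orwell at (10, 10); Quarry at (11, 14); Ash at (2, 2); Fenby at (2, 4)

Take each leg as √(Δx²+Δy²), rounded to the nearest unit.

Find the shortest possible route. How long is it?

Larch → Orwell → Quarry → Ash → Fenby → Larch: 6+4+15+2+11 = 38
Larch → Orwell → Quarry → Fenby → Ash → Larch: 6+4+13+2+13 = 38
Larch → Orwell → Ash → Quarry → Fenby → Larch: 6+11+15+13+11 = 56
Larch → Orwell → Ash → Fenby → Quarry → Larch: 6+11+2+13+5 = 37
Larch → Orwell → Fenby → Quarry → Ash → Larch: 6+10+13+15+13 = 57
Larch → Orwell → Fenby → Ash → Quarry → Larch: 6+10+2+15+5 = 38
Larch → Quarry → Orwell → Ash → Fenby → Larch: 5+4+11+2+11 = 33
Larch → Quarry → Orwell → Fenby → Ash → Larch: 5+4+10+2+13 = 34
Larch → Quarry → Ash → Orwell → Fenby → Larch: 5+15+11+10+11 = 52
Larch → Quarry → Fenby → Orwell → Ash → Larch: 5+13+10+11+13 = 52
Larch → Ash → Orwell → Quarry → Fenby → Larch: 13+11+4+13+11 = 52
Larch → Ash → Quarry → Orwell → Fenby → Larch: 13+15+4+10+11 = 53
The minimum is 33.
One optimal route: Larch → Quarry → Orwell → Ash → Fenby → Larch (or its reverse).

Shortest round trip = 33.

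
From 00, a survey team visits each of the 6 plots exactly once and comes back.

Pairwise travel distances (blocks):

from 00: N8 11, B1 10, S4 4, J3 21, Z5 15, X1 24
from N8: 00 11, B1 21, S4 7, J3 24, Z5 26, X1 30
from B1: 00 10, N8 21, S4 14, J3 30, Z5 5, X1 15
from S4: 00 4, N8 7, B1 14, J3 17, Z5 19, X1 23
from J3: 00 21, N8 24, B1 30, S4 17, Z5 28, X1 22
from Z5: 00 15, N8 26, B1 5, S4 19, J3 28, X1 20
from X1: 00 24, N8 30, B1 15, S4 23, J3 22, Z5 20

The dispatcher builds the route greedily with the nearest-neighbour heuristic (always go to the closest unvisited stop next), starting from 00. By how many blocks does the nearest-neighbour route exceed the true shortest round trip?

8 blocks longer than the optimal tour.

From 00: S4=4, B1=10, N8=11, Z5=15, J3=21, X1=24 → choose S4 (4).
From S4: N8=7, B1=14, J3=17, Z5=19, X1=23 → choose N8 (7).
From N8: B1=21, J3=24, Z5=26, X1=30 → choose B1 (21).
From B1: Z5=5, X1=15, J3=30 → choose Z5 (5).
From Z5: X1=20, J3=28 → choose X1 (20).
From X1: J3=22 → choose J3 (22).
NN route 00 → S4 → N8 → B1 → Z5 → X1 → J3 → 00 costs 100.
Optimal: 00 → N8 → S4 → J3 → X1 → B1 → Z5 → 00 costs 92 (by enumerating all 360 distinct tours).
Excess = 100 − 92 = 8.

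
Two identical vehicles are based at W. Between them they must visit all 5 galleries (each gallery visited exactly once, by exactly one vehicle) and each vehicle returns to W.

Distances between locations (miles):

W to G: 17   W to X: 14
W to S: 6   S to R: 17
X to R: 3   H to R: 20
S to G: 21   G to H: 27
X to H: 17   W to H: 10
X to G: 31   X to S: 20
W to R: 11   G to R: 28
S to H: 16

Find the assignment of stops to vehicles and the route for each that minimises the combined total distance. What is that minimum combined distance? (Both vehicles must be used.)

There are 2^4 − 1 = 15 ways to divide the 5 stops into two non-empty groups. For each, the best each vehicle can do is its own shortest tour through its group:
  {X} + {S, G, H, R}: 28 + 85 = 113
  {S} + {X, G, H, R}: 12 + 75 = 87
  {X, S} + {G, H, R}: 40 + 75 = 115
  {G} + {X, S, H, R}: 34 + 53 = 87
  {X, G} + {S, H, R}: 62 + 53 = 115
  {S, G} + {X, H, R}: 44 + 41 = 85
  … (15 splits in total)
Best: vehicle 1 W → S → G → W = 44; vehicle 2 W → H → X → R → W = 41; combined 85.

85 miles — the smallest possible combined total.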